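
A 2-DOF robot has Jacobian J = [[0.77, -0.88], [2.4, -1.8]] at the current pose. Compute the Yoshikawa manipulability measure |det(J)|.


det(J) = 0.77*-1.8 - (-0.88)*(2.4) = 0.7260
|det(J)| = 0.7260

0.7260


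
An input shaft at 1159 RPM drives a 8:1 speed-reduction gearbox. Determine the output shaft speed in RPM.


omega_out = omega_in / N = 1159 / 8 = 144.8750

144.8750 RPM


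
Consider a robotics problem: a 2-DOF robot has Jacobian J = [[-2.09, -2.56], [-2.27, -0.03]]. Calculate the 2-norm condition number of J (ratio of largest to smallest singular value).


JJ^T eigenvalues: trace(JJ^T) = 16.0755, det(JJ^T) = det(J)^2 = 33.04525225
s_max^2 = (16.0755 + sqrt(126.24069125))/2 = 13.65559414
s_min^2 = (16.0755 - sqrt(126.24069125))/2 = 2.41990586
kappa = s_max/s_min = sqrt(13.65559414/2.41990586) = 2.3755

2.3755


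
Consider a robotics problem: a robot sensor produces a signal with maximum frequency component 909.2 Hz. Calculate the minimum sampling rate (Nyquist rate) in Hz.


f_s,min = 2*f_max = 2*909.2 = 1818.4000

1818.4000 Hz


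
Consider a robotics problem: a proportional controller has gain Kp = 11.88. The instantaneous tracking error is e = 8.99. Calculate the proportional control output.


u_P = Kp * e = 11.88 * 8.99 = 106.8012

106.8012


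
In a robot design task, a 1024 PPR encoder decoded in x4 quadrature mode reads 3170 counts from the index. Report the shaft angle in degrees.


angle = counts * 360 / (PPR*4) = 3170 * 360 / 4096 = 278.6133

278.6133 degrees


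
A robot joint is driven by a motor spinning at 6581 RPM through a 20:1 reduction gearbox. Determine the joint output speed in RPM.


omega_joint = omega_motor / N = 6581 / 20 = 329.0500

329.0500 RPM


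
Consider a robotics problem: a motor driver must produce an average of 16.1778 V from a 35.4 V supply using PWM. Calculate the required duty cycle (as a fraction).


D = V_avg/V_supply = 16.1778/35.4 = 0.4570

0.4570


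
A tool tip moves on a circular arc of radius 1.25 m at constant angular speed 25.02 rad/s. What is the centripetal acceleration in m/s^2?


a_c = omega^2 * r = 25.02^2 * 1.25 = 782.5005

782.5005 m/s^2


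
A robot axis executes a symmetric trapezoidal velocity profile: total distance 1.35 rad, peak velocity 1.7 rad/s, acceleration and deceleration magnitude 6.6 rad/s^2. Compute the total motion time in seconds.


t_acc = v/a = 1.7/6.6 = 0.257576 s
d_acc = v^2/(2a) = 0.218939 rad (each ramp)
d_cruise = 1.35 - 2*0.218939 = 0.912122 rad
t_cruise = 0.912122/1.7 = 0.536542 s
t_total = 2*0.257576 + 0.536542 = 1.0517

1.0517 s


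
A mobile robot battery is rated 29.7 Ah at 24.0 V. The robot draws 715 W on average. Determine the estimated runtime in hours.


E = 29.7*24.0 = 712.8000 Wh
t = E/P = 712.8000/715 = 0.9969

0.9969 hours


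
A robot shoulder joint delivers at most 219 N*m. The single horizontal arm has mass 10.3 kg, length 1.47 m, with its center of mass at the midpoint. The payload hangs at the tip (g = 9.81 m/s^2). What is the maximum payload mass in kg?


tau_arm = m_arm*g*(L/2) = 10.3*9.81*1.47/2 = 74.2666 N*m
tau_payload = tau_max - tau_arm = 219 - 74.2666 = 144.7334
m_payload = tau_payload / (g*L) = 144.7334 / (9.81*1.47) = 10.0365

10.0365 kg


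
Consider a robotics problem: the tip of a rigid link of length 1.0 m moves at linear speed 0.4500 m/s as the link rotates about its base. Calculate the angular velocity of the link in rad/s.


omega = v / L = 0.4500 / 1.0 = 0.4500

0.4500 rad/s


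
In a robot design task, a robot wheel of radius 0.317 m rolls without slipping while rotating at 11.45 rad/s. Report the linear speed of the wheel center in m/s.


v = omega * r = 11.45 * 0.317 = 3.6296

3.6296 m/s


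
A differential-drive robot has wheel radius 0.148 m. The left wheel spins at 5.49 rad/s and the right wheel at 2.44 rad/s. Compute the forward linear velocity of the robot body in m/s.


v = r*(wR + wL)/2 = 0.148*(2.44 + 5.49)/2 = 0.5868

0.5868 m/s


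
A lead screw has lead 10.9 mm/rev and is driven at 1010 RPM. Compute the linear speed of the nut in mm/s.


v = lead * (RPM/60) = 10.9*1010/60 = 183.4833

183.4833 mm/s


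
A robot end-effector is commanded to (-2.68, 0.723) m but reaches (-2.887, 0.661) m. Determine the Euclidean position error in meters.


dx = -2.887 - (-2.68) = -0.2070, dy = 0.661 - (0.723) = -0.0620
err = sqrt(0.042849 + 0.003844) = 0.2161

0.2161 m


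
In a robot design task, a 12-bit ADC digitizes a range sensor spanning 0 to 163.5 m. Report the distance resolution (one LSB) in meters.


res = range / 2^n = 163.5/2^12 = 163.5/4096 = 0.0399

0.0399 m


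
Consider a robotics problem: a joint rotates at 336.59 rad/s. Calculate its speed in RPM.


RPM = 336.59 * 60/(2*pi) = 3214.1977

3214.1977 RPM


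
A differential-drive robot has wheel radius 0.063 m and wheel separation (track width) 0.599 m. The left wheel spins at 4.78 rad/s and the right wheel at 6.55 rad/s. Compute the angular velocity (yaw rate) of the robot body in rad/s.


omega = r*(wR - wL)/L = 0.063*(6.55 - (4.78))/0.599 = 0.1862

0.1862 rad/s


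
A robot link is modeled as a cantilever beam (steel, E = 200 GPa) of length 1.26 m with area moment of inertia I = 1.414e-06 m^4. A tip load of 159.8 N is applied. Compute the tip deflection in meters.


delta = F*L^3/(3*E*I) = 159.8*1.26^3/(3*2.000e+11*1.414e-06)
      = 319.6600848/848400 = 3.7678e-04

3.7678e-04 m


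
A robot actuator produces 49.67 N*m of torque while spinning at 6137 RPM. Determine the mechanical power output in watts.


omega = 6137 * 2*pi/60 = 642.665137 rad/s
P = tau * omega = 49.67 * 642.665137 = 31921.1774

31921.1774 W


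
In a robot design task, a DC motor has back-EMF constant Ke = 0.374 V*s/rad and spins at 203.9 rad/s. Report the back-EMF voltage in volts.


V_emf = Ke * omega = 0.374*203.9 = 76.2586

76.2586 V


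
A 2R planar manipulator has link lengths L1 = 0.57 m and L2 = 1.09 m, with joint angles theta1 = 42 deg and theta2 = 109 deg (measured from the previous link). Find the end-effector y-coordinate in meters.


y = L1*sin(th1) + L2*sin(th1+th2) = 0.57*sin(42 deg) + 1.09*sin(151 deg) = 0.9098

0.9098 m


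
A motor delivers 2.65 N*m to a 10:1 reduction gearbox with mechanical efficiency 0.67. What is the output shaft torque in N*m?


tau_out = tau_in * N * eta = 2.65 * 10 * 0.67 = 17.7550

17.7550 N*m


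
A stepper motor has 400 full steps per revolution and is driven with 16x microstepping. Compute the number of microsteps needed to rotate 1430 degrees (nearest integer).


step_size = 360/(400*16) = 360/6400 = 0.056250 deg
n = 1430/(360/6400) = 1430*6400/360 = 25422.2222 -> 25422

25422 steps


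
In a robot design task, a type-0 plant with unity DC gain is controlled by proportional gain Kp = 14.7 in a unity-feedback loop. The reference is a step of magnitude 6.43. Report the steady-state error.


e_ss = R/(1 + Kp) = 6.43/(1 + 14.7) = 6.43/15.7000 = 0.4096

0.4096


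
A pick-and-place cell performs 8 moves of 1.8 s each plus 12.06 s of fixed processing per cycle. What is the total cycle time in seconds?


T = 8*1.8 + 12.06 = 26.4600

26.4600 s


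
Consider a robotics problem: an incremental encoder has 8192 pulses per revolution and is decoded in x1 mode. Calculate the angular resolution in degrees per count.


resolution = 360 / (PPR * 1) = 360 / 8192 = 0.0439

0.0439 degrees


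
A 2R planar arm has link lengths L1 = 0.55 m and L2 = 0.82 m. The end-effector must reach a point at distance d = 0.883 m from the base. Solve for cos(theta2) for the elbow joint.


cos(th2) = (d^2 - L1^2 - L2^2)/(2*L1*L2) = (0.883^2 - 0.55^2 - 0.82^2)/(2*0.55*0.82) = -0.2164

-0.2164


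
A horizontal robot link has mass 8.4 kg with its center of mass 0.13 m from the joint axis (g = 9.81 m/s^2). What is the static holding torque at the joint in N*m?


tau = m*g*L = 8.4 * 9.81 * 0.13 = 10.7125

10.7125 N*m


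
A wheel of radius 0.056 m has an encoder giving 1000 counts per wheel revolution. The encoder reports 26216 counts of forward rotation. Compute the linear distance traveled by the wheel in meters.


revs = 26216/1000 = 26.216000
d = revs * 2*pi*r = 26.216000 * 2*pi*0.056 = 9.2243

9.2243 m


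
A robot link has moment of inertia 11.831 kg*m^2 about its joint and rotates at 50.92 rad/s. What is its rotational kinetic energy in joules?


KE = (1/2)*I*omega^2 = 0.5*11.831*50.92^2 = 15337.9829

15337.9829 J


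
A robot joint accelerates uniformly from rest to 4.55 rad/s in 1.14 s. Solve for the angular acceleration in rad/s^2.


alpha = delta_omega / t = 4.55 / 1.14 = 3.9912

3.9912 rad/s^2


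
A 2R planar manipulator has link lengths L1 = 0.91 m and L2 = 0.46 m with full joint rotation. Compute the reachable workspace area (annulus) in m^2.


r_max = L1 + L2 = 1.3700, r_min = |L1 - L2| = 0.4500
A = pi*(r_max^2 - r_min^2) = pi*(1.8769 - 0.2025) = 5.2603

5.2603 m^2


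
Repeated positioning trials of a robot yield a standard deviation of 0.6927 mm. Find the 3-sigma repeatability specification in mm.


repeatability = 3*sigma = 3*0.6927 = 2.0781

2.0781 mm


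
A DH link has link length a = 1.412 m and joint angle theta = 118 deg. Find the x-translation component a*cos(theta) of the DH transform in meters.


a*cos(theta) = 1.412*cos(118 deg) = -0.6629

-0.6629 m


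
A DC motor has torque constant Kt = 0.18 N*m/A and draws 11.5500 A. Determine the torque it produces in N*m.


tau = Kt * I = 0.18*11.5500 = 2.0790

2.0790 N*m


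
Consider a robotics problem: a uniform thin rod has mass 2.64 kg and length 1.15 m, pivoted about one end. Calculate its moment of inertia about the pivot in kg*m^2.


I = (1/3)*m*L^2 = (1/3)*2.64*1.15^2 = 1.1638

1.1638 kg*m^2


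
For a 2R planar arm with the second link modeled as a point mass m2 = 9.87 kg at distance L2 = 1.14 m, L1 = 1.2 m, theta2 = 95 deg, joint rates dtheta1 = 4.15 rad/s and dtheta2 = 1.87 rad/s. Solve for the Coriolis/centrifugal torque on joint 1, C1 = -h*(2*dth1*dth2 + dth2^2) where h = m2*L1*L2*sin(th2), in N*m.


h = m2*L1*L2*sin(th2) = 9.87*1.2*1.14*sin(95 deg) = 13.450780
C1 = -h*(2*4.15*1.87 + 1.87^2) = -13.450780*19.0179 = -255.8056

-255.8056 N*m


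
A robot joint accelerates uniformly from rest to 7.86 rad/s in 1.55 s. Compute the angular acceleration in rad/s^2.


alpha = delta_omega / t = 7.86 / 1.55 = 5.0710

5.0710 rad/s^2


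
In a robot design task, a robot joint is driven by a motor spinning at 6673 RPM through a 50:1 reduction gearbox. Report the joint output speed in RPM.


omega_joint = omega_motor / N = 6673 / 50 = 133.4600

133.4600 RPM


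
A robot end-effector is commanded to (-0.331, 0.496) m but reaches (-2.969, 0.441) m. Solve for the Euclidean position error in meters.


dx = -2.969 - (-0.331) = -2.6380, dy = 0.441 - (0.496) = -0.0550
err = sqrt(6.959044 + 0.003025) = 2.6386

2.6386 m


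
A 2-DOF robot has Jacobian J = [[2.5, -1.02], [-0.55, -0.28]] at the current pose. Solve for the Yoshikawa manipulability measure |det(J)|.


det(J) = 2.5*-0.28 - (-1.02)*(-0.55) = -1.2610
|det(J)| = 1.2610

1.2610


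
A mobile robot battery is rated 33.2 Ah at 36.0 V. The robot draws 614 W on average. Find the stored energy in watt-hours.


E = capacity * V = 33.2*36.0 = 1195.2000

1195.2000 Wh


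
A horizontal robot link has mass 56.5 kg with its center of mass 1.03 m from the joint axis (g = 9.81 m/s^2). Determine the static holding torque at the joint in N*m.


tau = m*g*L = 56.5 * 9.81 * 1.03 = 570.8930

570.8930 N*m


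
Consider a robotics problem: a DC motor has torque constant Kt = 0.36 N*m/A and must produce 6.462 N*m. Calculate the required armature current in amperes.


I = tau / Kt = 6.462/0.36 = 17.9500

17.9500 A


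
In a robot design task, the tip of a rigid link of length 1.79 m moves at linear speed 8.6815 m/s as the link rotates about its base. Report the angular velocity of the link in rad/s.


omega = v / L = 8.6815 / 1.79 = 4.8500

4.8500 rad/s


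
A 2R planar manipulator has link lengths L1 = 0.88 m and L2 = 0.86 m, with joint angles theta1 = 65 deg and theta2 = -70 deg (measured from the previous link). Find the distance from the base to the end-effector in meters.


x = L1*cos(th1) + L2*cos(th1+th2) = 1.228632
y = L1*sin(th1) + L2*sin(th1+th2) = 0.722597
d = sqrt(x^2 + y^2) = sqrt(1.509537 + 0.522146) = 1.4254

1.4254 m


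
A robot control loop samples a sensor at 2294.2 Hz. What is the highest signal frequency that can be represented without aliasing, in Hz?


f_max = f_s/2 = 2294.2/2 = 1147.1000

1147.1000 Hz


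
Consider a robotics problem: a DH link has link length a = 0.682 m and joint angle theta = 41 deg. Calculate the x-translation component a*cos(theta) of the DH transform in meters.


a*cos(theta) = 0.682*cos(41 deg) = 0.5147

0.5147 m


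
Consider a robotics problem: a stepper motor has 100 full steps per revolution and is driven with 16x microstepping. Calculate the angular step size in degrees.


step = 360/(100*16) = 360/1600 = 0.2250

0.2250 degrees


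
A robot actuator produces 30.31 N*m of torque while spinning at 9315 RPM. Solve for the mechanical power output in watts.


omega = 9315 * 2*pi/60 = 975.464519 rad/s
P = tau * omega = 30.31 * 975.464519 = 29566.3296

29566.3296 W


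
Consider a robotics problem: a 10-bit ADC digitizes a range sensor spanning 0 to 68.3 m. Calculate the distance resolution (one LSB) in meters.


res = range / 2^n = 68.3/2^10 = 68.3/1024 = 0.0667

0.0667 m


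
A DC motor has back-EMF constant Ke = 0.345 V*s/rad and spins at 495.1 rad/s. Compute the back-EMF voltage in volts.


V_emf = Ke * omega = 0.345*495.1 = 170.8095

170.8095 V


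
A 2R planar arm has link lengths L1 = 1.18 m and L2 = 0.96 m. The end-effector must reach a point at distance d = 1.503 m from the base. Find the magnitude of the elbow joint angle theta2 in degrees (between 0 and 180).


cos(th2) = (d^2 - L1^2 - L2^2)/(2*L1*L2) = (1.503^2 - 1.18^2 - 0.96^2)/(2*1.18*0.96) = -0.02427216
th2 = acos(-0.02427216) = 91.3908 deg

91.3908 degrees


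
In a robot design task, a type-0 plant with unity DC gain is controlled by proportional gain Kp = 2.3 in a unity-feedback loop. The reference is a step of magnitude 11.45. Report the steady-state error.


e_ss = R/(1 + Kp) = 11.45/(1 + 2.3) = 11.45/3.3000 = 3.4697

3.4697


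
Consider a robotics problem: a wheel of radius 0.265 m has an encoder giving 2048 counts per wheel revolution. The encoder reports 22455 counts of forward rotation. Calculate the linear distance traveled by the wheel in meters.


revs = 22455/2048 = 10.964355
d = revs * 2*pi*r = 10.964355 * 2*pi*0.265 = 18.2561

18.2561 m


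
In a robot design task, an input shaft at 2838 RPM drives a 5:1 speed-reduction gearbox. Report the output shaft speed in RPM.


omega_out = omega_in / N = 2838 / 5 = 567.6000

567.6000 RPM


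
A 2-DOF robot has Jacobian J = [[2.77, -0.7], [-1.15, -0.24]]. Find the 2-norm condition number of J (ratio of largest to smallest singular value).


JJ^T eigenvalues: trace(JJ^T) = 9.5430, det(JJ^T) = det(J)^2 = 2.16031204
s_max^2 = (9.5430 + sqrt(82.42760084))/2 = 9.31098237
s_min^2 = (9.5430 - sqrt(82.42760084))/2 = 0.23201763
kappa = s_max/s_min = sqrt(9.31098237/0.23201763) = 6.3349

6.3349


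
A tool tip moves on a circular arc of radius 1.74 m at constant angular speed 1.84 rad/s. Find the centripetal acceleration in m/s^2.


a_c = omega^2 * r = 1.84^2 * 1.74 = 5.8909

5.8909 m/s^2


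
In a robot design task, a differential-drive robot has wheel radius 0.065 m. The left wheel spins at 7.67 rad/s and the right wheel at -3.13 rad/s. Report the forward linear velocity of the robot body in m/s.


v = r*(wR + wL)/2 = 0.065*(-3.13 + 7.67)/2 = 0.1476

0.1476 m/s


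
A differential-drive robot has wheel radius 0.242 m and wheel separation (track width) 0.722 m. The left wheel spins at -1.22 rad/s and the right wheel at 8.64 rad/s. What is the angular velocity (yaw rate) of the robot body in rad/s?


omega = r*(wR - wL)/L = 0.242*(8.64 - (-1.22))/0.722 = 3.3049

3.3049 rad/s


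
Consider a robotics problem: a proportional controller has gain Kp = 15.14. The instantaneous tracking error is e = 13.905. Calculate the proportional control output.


u_P = Kp * e = 15.14 * 13.905 = 210.5217

210.5217


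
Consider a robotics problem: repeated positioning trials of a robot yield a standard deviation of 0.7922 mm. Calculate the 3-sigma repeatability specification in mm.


repeatability = 3*sigma = 3*0.7922 = 2.3766

2.3766 mm


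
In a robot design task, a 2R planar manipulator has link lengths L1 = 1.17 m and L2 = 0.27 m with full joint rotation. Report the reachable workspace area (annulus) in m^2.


r_max = L1 + L2 = 1.4400, r_min = |L1 - L2| = 0.9000
A = pi*(r_max^2 - r_min^2) = pi*(2.0736 - 0.8100) = 3.9697

3.9697 m^2


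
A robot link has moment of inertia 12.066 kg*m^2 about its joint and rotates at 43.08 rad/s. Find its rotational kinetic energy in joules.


KE = (1/2)*I*omega^2 = 0.5*12.066*43.08^2 = 11196.5627

11196.5627 J


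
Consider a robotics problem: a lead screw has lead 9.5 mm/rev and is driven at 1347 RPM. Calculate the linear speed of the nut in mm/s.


v = lead * (RPM/60) = 9.5*1347/60 = 213.2750

213.2750 mm/s


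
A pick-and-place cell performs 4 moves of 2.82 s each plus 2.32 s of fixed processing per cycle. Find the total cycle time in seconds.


T = 4*2.82 + 2.32 = 13.6000

13.6000 s


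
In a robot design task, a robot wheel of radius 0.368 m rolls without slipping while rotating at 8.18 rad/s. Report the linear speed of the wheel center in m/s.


v = omega * r = 8.18 * 0.368 = 3.0102

3.0102 m/s


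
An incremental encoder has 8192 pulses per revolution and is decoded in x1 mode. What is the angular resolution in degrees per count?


resolution = 360 / (PPR * 1) = 360 / 8192 = 0.0439

0.0439 degrees


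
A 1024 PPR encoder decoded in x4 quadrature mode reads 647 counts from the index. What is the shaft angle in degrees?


angle = counts * 360 / (PPR*4) = 647 * 360 / 4096 = 56.8652

56.8652 degrees


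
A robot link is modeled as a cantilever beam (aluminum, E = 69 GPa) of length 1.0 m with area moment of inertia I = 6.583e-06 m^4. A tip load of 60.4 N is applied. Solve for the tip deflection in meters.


delta = F*L^3/(3*E*I) = 60.4*1.0^3/(3*6.900e+10*6.583e-06)
      = 60.4/1362681 = 4.4324e-05

4.4324e-05 m


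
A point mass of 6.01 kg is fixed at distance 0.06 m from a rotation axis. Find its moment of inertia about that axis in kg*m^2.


I = m*r^2 = 6.01*0.06^2 = 0.0216

0.0216 kg*m^2


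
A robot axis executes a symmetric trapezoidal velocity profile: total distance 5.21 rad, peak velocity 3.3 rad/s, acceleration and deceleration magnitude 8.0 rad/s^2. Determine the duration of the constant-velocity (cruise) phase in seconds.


t_acc = v/a = 0.412500 s, d_acc = v^2/(2a) = 0.680625 rad each
d_cruise = 5.21 - 2*0.680625 = 3.848750 rad
t_cruise = d_cruise/v = 3.848750/3.3 = 1.1663

1.1663 s


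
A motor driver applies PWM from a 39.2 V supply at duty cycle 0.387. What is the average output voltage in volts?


V_avg = V_supply * D = 39.2*0.387 = 15.1704

15.1704 V


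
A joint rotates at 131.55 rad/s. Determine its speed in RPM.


RPM = 131.55 * 60/(2*pi) = 1256.2100

1256.2100 RPM


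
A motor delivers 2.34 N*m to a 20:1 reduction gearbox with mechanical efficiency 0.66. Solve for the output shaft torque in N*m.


tau_out = tau_in * N * eta = 2.34 * 20 * 0.66 = 30.8880

30.8880 N*m


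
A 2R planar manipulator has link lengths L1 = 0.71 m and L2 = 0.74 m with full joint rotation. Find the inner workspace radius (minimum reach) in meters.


r_min = |L1 - L2| = |0.71 - 0.74| = 0.0300

0.0300 m


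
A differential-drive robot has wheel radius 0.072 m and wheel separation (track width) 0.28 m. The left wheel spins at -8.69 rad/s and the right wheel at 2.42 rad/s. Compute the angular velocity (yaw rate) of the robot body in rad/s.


omega = r*(wR - wL)/L = 0.072*(2.42 - (-8.69))/0.28 = 2.8569

2.8569 rad/s


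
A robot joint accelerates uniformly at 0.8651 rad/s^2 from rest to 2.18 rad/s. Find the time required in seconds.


t = delta_omega / alpha = 2.18 / 0.8651 = 2.5199

2.5199 s


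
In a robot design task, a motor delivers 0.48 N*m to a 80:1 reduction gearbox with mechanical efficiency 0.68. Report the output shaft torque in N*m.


tau_out = tau_in * N * eta = 0.48 * 80 * 0.68 = 26.1120

26.1120 N*m


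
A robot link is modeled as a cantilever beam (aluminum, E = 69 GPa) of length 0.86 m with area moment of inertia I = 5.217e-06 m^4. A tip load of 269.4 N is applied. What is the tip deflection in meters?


delta = F*L^3/(3*E*I) = 269.4*0.86^3/(3*6.900e+10*5.217e-06)
      = 171.3534864/1079919 = 1.5867e-04

1.5867e-04 m


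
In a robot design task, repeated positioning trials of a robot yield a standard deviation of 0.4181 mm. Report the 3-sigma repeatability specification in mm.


repeatability = 3*sigma = 3*0.4181 = 1.2543

1.2543 mm


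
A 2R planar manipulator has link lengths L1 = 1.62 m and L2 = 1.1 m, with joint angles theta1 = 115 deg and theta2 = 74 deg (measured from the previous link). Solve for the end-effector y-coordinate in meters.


y = L1*sin(th1) + L2*sin(th1+th2) = 1.62*sin(115 deg) + 1.1*sin(189 deg) = 1.2961

1.2961 m


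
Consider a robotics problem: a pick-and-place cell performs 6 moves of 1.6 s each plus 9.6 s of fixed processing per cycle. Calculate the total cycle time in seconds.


T = 6*1.6 + 9.6 = 19.2000

19.2000 s


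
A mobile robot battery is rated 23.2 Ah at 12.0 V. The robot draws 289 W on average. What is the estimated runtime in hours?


E = 23.2*12.0 = 278.4000 Wh
t = E/P = 278.4000/289 = 0.9633

0.9633 hours


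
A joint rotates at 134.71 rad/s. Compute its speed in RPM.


RPM = 134.71 * 60/(2*pi) = 1286.3857

1286.3857 RPM


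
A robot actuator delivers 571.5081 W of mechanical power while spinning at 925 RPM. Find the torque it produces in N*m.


omega = 925 * 2*pi/60 = 96.865773 rad/s
tau = P / omega = 571.5081 / 96.865773 = 5.9000

5.9000 N*m


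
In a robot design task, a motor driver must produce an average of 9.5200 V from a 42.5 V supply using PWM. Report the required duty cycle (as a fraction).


D = V_avg/V_supply = 9.5200/42.5 = 0.2240

0.2240


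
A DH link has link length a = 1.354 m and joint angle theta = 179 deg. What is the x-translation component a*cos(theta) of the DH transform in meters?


a*cos(theta) = 1.354*cos(179 deg) = -1.3538

-1.3538 m


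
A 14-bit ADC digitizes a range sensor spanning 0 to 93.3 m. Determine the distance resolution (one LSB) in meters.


res = range / 2^n = 93.3/2^14 = 93.3/16384 = 0.0057

0.0057 m


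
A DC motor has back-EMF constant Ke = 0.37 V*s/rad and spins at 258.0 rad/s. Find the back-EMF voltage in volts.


V_emf = Ke * omega = 0.37*258.0 = 95.4600

95.4600 V


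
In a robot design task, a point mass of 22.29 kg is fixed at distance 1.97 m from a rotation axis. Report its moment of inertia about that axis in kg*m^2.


I = m*r^2 = 22.29*1.97^2 = 86.5053

86.5053 kg*m^2


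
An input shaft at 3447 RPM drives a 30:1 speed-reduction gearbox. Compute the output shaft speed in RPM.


omega_out = omega_in / N = 3447 / 30 = 114.9000

114.9000 RPM


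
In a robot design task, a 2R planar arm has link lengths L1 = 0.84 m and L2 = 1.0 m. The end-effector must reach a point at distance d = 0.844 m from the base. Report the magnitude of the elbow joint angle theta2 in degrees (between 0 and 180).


cos(th2) = (d^2 - L1^2 - L2^2)/(2*L1*L2) = (0.844^2 - 0.84^2 - 1.0^2)/(2*0.84*1.0) = -0.59122857
th2 = acos(-0.59122857) = 126.2442 deg

126.2442 degrees


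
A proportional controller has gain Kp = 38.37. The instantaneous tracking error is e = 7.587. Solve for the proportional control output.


u_P = Kp * e = 38.37 * 7.587 = 291.1132

291.1132


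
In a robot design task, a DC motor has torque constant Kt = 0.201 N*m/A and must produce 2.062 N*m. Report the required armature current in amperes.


I = tau / Kt = 2.062/0.201 = 10.2587

10.2587 A


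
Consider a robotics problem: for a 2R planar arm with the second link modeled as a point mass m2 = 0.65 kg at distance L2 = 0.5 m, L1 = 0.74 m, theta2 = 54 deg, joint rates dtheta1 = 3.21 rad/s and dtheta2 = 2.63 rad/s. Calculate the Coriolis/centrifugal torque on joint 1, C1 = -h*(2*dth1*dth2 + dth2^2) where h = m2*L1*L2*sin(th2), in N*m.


h = m2*L1*L2*sin(th2) = 0.65*0.74*0.5*sin(54 deg) = 0.194569
C1 = -h*(2*3.21*2.63 + 2.63^2) = -0.194569*23.8015 = -4.6310

-4.6310 N*m


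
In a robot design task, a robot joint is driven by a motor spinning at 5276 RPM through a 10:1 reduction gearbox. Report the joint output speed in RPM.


omega_joint = omega_motor / N = 5276 / 10 = 527.6000

527.6000 RPM


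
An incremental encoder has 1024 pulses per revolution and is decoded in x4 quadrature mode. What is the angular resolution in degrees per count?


resolution = 360 / (PPR * 4) = 360 / 4096 = 0.0879

0.0879 degrees


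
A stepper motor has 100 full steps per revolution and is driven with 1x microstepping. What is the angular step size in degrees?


step = 360/(100*1) = 360/100 = 3.6000

3.6000 degrees


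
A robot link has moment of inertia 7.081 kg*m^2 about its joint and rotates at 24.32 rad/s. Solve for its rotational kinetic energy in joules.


KE = (1/2)*I*omega^2 = 0.5*7.081*24.32^2 = 2094.0726

2094.0726 J


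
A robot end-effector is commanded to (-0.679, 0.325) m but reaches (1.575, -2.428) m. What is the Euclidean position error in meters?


dx = 1.575 - (-0.679) = 2.2540, dy = -2.428 - (0.325) = -2.7530
err = sqrt(5.080516 + 7.579009) = 3.5580

3.5580 m


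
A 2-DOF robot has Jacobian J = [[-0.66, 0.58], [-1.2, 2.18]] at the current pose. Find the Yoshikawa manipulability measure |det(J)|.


det(J) = -0.66*2.18 - (0.58)*(-1.2) = -0.7428
|det(J)| = 0.7428

0.7428


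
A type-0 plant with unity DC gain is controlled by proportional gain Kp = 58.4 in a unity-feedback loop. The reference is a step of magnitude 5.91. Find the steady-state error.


e_ss = R/(1 + Kp) = 5.91/(1 + 58.4) = 5.91/59.4000 = 0.0995

0.0995


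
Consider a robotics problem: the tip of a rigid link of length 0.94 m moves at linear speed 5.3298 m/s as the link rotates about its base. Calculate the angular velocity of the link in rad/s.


omega = v / L = 5.3298 / 0.94 = 5.6700

5.6700 rad/s


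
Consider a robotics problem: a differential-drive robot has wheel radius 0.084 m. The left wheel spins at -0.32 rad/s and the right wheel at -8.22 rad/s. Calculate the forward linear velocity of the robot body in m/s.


v = r*(wR + wL)/2 = 0.084*(-8.22 + -0.32)/2 = -0.3587

-0.3587 m/s


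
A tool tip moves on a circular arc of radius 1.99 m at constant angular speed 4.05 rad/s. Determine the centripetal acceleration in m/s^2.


a_c = omega^2 * r = 4.05^2 * 1.99 = 32.6410

32.6410 m/s^2


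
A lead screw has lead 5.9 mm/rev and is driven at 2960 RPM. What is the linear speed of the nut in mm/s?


v = lead * (RPM/60) = 5.9*2960/60 = 291.0667

291.0667 mm/s


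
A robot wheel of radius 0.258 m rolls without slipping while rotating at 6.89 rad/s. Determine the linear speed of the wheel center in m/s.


v = omega * r = 6.89 * 0.258 = 1.7776

1.7776 m/s


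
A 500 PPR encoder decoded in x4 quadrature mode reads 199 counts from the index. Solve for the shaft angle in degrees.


angle = counts * 360 / (PPR*4) = 199 * 360 / 2000 = 35.8200

35.8200 degrees


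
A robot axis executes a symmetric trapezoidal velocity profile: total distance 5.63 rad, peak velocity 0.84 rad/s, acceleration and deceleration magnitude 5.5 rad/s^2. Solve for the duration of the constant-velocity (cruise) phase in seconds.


t_acc = v/a = 0.152727 s, d_acc = v^2/(2a) = 0.064145 rad each
d_cruise = 5.63 - 2*0.064145 = 5.501710 rad
t_cruise = d_cruise/v = 5.501710/0.84 = 6.5497

6.5497 s


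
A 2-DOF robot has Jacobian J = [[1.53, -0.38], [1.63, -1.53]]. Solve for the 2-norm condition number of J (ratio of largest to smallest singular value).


JJ^T eigenvalues: trace(JJ^T) = 7.4831, det(JJ^T) = det(J)^2 = 2.96356225
s_max^2 = (7.4831 + sqrt(44.14253661))/2 = 7.06354250
s_min^2 = (7.4831 - sqrt(44.14253661))/2 = 0.41955750
kappa = s_max/s_min = sqrt(7.06354250/0.41955750) = 4.1031

4.1031


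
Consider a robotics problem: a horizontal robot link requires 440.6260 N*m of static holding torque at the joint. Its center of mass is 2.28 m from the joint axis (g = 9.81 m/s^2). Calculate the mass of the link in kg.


m = tau / (g*L) = 440.6260 / (9.81 * 2.28) = 19.7000

19.7000 kg


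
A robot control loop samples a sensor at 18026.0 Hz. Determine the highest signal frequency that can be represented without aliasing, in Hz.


f_max = f_s/2 = 18026.0/2 = 9013.0000

9013.0000 Hz


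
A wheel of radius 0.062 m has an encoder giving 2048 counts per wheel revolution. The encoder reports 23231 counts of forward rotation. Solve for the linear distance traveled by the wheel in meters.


revs = 23231/2048 = 11.343262
d = revs * 2*pi*r = 11.343262 * 2*pi*0.062 = 4.4189

4.4189 m


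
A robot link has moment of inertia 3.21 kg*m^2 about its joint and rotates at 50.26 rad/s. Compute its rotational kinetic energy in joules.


KE = (1/2)*I*omega^2 = 0.5*3.21*50.26^2 = 4054.3385

4054.3385 J


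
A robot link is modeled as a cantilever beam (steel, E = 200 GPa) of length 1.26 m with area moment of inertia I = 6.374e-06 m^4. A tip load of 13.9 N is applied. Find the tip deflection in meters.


delta = F*L^3/(3*E*I) = 13.9*1.26^3/(3*2.000e+11*6.374e-06)
      = 27.8052264/3824400 = 7.2705e-06

7.2705e-06 m


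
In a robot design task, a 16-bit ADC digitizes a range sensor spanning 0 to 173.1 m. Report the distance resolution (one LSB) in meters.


res = range / 2^n = 173.1/2^16 = 173.1/65536 = 0.0026

0.0026 m


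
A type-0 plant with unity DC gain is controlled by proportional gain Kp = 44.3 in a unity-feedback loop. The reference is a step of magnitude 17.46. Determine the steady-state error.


e_ss = R/(1 + Kp) = 17.46/(1 + 44.3) = 17.46/45.3000 = 0.3854

0.3854


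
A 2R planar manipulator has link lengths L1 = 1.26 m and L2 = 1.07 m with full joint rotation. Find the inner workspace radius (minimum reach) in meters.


r_min = |L1 - L2| = |1.26 - 1.07| = 0.1900

0.1900 m


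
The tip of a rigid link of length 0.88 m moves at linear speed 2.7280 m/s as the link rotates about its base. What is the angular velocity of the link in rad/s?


omega = v / L = 2.7280 / 0.88 = 3.1000

3.1000 rad/s


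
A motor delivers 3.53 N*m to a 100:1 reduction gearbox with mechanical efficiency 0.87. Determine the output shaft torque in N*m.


tau_out = tau_in * N * eta = 3.53 * 100 * 0.87 = 307.1100

307.1100 N*m


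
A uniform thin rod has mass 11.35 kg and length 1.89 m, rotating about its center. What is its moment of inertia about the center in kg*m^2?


I = (1/12)*m*L^2 = (1/12)*11.35*1.89^2 = 3.3786

3.3786 kg*m^2


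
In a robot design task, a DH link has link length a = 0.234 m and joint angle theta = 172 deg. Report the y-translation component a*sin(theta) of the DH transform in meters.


a*sin(theta) = 0.234*sin(172 deg) = 0.0326

0.0326 m


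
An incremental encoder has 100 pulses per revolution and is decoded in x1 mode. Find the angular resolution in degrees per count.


resolution = 360 / (PPR * 1) = 360 / 100 = 3.6000

3.6000 degrees


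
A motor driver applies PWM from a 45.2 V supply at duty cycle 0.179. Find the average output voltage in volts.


V_avg = V_supply * D = 45.2*0.179 = 8.0908

8.0908 V


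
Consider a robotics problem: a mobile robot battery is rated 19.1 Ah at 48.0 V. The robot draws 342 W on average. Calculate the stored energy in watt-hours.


E = capacity * V = 19.1*48.0 = 916.8000

916.8000 Wh


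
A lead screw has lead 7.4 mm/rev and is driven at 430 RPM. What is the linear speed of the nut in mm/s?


v = lead * (RPM/60) = 7.4*430/60 = 53.0333

53.0333 mm/s


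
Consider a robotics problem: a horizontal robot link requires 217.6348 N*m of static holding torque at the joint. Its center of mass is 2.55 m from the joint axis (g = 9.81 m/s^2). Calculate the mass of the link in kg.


m = tau / (g*L) = 217.6348 / (9.81 * 2.55) = 8.7000

8.7000 kg


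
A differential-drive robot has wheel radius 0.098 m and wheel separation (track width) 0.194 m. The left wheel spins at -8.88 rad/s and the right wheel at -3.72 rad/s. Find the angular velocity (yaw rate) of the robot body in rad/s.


omega = r*(wR - wL)/L = 0.098*(-3.72 - (-8.88))/0.194 = 2.6066

2.6066 rad/s


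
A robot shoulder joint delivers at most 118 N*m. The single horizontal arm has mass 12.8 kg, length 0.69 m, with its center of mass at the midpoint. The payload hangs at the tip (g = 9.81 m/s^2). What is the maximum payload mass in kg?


tau_arm = m_arm*g*(L/2) = 12.8*9.81*0.69/2 = 43.3210 N*m
tau_payload = tau_max - tau_arm = 118 - 43.3210 = 74.6790
m_payload = tau_payload / (g*L) = 74.6790 / (9.81*0.69) = 11.0327

11.0327 kg


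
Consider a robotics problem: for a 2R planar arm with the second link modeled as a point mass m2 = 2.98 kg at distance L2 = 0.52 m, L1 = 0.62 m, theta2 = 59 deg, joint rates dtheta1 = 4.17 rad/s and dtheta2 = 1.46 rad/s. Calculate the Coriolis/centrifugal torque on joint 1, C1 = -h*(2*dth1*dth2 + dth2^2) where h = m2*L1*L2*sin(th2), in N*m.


h = m2*L1*L2*sin(th2) = 2.98*0.62*0.52*sin(59 deg) = 0.823525
C1 = -h*(2*4.17*1.46 + 1.46^2) = -0.823525*14.3080 = -11.7830

-11.7830 N*m


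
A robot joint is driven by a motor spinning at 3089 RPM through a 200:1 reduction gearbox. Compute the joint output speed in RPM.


omega_joint = omega_motor / N = 3089 / 200 = 15.4450

15.4450 RPM


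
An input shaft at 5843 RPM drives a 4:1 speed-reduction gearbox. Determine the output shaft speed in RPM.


omega_out = omega_in / N = 5843 / 4 = 1460.7500

1460.7500 RPM


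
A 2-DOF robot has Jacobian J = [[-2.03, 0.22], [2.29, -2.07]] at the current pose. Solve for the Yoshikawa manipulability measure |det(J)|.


det(J) = -2.03*-2.07 - (0.22)*(2.29) = 3.6983
|det(J)| = 3.6983

3.6983


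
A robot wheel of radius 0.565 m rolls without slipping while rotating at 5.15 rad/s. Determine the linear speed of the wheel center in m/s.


v = omega * r = 5.15 * 0.565 = 2.9097

2.9097 m/s


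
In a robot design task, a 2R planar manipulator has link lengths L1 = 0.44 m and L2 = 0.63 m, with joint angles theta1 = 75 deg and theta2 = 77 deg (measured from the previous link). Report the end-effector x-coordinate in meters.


x = L1*cos(th1) + L2*cos(th1+th2) = 0.44*cos(75 deg) + 0.63*cos(152 deg) = -0.4424

-0.4424 m


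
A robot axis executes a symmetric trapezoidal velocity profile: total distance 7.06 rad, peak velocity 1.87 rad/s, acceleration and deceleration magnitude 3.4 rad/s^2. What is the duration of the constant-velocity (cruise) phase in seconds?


t_acc = v/a = 0.550000 s, d_acc = v^2/(2a) = 0.514250 rad each
d_cruise = 7.06 - 2*0.514250 = 6.031500 rad
t_cruise = d_cruise/v = 6.031500/1.87 = 3.2254

3.2254 s


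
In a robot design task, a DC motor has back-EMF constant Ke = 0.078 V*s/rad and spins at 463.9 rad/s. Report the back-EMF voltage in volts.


V_emf = Ke * omega = 0.078*463.9 = 36.1842

36.1842 V


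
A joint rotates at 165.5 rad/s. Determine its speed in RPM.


RPM = 165.5 * 60/(2*pi) = 1580.4086

1580.4086 RPM


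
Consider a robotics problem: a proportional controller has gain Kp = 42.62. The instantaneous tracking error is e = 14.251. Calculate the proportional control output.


u_P = Kp * e = 42.62 * 14.251 = 607.3776

607.3776


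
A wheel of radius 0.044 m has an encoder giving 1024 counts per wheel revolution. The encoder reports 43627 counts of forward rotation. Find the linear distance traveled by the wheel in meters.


revs = 43627/1024 = 42.604492
d = revs * 2*pi*r = 42.604492 * 2*pi*0.044 = 11.7784

11.7784 m


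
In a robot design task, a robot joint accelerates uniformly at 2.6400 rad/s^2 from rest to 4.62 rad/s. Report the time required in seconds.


t = delta_omega / alpha = 4.62 / 2.6400 = 1.7500

1.7500 s


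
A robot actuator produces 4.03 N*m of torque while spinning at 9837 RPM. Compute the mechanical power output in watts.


omega = 9837 * 2*pi/60 = 1030.128231 rad/s
P = tau * omega = 4.03 * 1030.128231 = 4151.4168

4151.4168 W


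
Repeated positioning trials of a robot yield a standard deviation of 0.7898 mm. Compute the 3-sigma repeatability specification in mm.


repeatability = 3*sigma = 3*0.7898 = 2.3694

2.3694 mm


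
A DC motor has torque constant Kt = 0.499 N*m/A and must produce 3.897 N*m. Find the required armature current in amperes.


I = tau / Kt = 3.897/0.499 = 7.8096

7.8096 A


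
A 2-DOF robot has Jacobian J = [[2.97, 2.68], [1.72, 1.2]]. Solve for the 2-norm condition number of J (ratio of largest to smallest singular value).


JJ^T eigenvalues: trace(JJ^T) = 20.4017, det(JJ^T) = det(J)^2 = 1.09327936
s_max^2 = (20.4017 + sqrt(411.85624545))/2 = 20.34797084
s_min^2 = (20.4017 - sqrt(411.85624545))/2 = 0.05372916
kappa = s_max/s_min = sqrt(20.34797084/0.05372916) = 19.4606

19.4606


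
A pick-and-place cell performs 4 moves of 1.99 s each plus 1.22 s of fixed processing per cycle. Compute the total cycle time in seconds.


T = 4*1.99 + 1.22 = 9.1800

9.1800 s


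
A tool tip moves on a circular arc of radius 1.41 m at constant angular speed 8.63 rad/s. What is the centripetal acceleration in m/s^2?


a_c = omega^2 * r = 8.63^2 * 1.41 = 105.0124

105.0124 m/s^2


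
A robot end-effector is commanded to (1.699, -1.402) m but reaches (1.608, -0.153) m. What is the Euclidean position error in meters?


dx = 1.608 - (1.699) = -0.0910, dy = -0.153 - (-1.402) = 1.2490
err = sqrt(0.008281 + 1.560001) = 1.2523

1.2523 m


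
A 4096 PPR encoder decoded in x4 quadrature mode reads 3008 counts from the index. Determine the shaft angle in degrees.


angle = counts * 360 / (PPR*4) = 3008 * 360 / 16384 = 66.0938

66.0938 degrees


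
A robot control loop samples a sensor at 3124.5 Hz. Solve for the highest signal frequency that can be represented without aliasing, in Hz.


f_max = f_s/2 = 3124.5/2 = 1562.2500

1562.2500 Hz


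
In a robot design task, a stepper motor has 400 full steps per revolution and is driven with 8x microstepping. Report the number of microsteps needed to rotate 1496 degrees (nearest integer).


step_size = 360/(400*8) = 360/3200 = 0.112500 deg
n = 1496/(360/3200) = 1496*3200/360 = 13297.7778 -> 13298

13298 steps


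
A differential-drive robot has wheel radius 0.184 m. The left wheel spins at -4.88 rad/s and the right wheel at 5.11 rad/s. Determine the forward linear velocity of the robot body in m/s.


v = r*(wR + wL)/2 = 0.184*(5.11 + -4.88)/2 = 0.0212

0.0212 m/s


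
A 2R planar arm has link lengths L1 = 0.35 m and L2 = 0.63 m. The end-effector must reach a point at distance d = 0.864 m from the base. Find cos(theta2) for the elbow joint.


cos(th2) = (d^2 - L1^2 - L2^2)/(2*L1*L2) = (0.864^2 - 0.35^2 - 0.63^2)/(2*0.35*0.63) = 0.5150

0.5150


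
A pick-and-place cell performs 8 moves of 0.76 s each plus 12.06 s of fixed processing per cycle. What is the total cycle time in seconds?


T = 8*0.76 + 12.06 = 18.1400

18.1400 s


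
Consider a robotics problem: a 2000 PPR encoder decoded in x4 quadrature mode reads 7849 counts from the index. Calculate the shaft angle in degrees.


angle = counts * 360 / (PPR*4) = 7849 * 360 / 8000 = 353.2050

353.2050 degrees
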